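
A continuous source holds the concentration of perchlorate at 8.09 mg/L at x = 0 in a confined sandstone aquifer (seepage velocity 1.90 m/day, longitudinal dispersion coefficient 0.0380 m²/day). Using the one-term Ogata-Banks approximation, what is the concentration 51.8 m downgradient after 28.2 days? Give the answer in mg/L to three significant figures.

For a continuous step input, C/C₀ ≈ ½·erfc((x−vt)/(2√(Dt))).
vt = 1.90 × 28.2 = 53.58 m and 2√(Dt) = 2√(0.0380 × 28.2) = 2.070 m.
Argument (x−vt)/(2√(Dt)) = (51.8 − 53.58)/2.070 = -0.8599; ½·erfc(-0.8599) = 0.8880.
C = 8.09 × 0.8880 = 7.18 mg/L.

7.18 mg/L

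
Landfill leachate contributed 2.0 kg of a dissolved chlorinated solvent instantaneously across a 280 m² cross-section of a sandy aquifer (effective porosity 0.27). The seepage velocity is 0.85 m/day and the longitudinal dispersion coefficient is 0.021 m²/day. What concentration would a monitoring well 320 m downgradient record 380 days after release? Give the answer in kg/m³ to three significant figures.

0.00199 kg/m³

For an instantaneous plane source, C(x,t) = M/(n_e·A·√(4πDt)) · exp(−(x−vt)²/(4Dt)), with n_e·A the pore (flow) area.
Plume center vt = 0.85 × 380 = 323 m, so the well at 320 m is 3 m upgradient of the peak.
√(4πDt) = 10.01 m, giving peak height M/(n_e·A·√(4πDt)) = 2.0/(0.27 × 280 × 10.01) = 0.002643 kg/m³.
(x−vt)²/(4Dt) = (-3)²/(4 × 0.021 × 380) = 0.2820; exp(−0.2820) = 0.7543.
C = 0.002643 × 0.7543 = 0.00199 kg/m³.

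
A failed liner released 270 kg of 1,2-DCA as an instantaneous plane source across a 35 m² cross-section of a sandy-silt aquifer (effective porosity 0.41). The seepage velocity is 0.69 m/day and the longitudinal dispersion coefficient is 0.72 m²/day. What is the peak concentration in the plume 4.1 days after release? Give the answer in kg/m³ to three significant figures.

The peak of an instantaneous 1D plume sits at x = vt; there the Gaussian factor is 1 and C_max = M/(n_e·A·√(4πDt)), where n_e·A is the pore area the mass is dissolved in.
√(4πDt) = √(4π × 0.72 × 4.1) = 6.091 m, so C_max = 270/(0.41 × 35 × 6.091) = 3.09 kg/m³.

3.09 kg/m³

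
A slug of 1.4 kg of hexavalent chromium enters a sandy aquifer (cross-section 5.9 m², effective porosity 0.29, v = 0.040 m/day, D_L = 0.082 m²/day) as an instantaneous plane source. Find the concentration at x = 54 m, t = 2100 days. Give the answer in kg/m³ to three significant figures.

0.00476 kg/m³

For an instantaneous plane source, C(x,t) = M/(n_e·A·√(4πDt)) · exp(−(x−vt)²/(4Dt)), with n_e·A the pore (flow) area.
Plume center vt = 0.040 × 2100 = 84 m, so the well at 54 m is 30 m upgradient of the peak.
√(4πDt) = 46.52 m, giving peak height M/(n_e·A·√(4πDt)) = 1.4/(0.29 × 5.9 × 46.52) = 0.01759 kg/m³.
(x−vt)²/(4Dt) = (-30)²/(4 × 0.082 × 2100) = 1.307; exp(−1.307) = 0.2706.
C = 0.01759 × 0.2706 = 0.00476 kg/m³.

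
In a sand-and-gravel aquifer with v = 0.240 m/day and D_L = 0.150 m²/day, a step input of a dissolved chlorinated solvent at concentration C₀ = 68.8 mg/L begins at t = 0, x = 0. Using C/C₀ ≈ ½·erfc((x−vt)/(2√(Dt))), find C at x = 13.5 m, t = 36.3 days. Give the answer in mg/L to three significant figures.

For a continuous step input, C/C₀ ≈ ½·erfc((x−vt)/(2√(Dt))).
vt = 0.240 × 36.3 = 8.712 m and 2√(Dt) = 2√(0.150 × 36.3) = 4.667 m.
Argument (x−vt)/(2√(Dt)) = (13.5 − 8.712)/4.667 = 1.026; ½·erfc(1.026) = 0.07339.
C = 68.8 × 0.07339 = 5.05 mg/L.

5.05 mg/L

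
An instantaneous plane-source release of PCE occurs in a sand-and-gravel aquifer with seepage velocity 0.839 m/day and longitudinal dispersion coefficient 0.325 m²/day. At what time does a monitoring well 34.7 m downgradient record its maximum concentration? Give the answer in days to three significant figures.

40.9 days

For the 1D instantaneous-source solution, setting ∂C/∂t = 0 at fixed x gives v²t² + 2Dt − x² = 0, so t = (√(D² + v²x²) − D)/v².
√(D² + v²x²) = √(0.325² + 0.839² × 34.7²) = 29.12; v² = 0.703921.
t = (29.12 − 0.325)/0.703921 = 40.9 days (vs. the pure-advection estimate x/v = 41.4 d).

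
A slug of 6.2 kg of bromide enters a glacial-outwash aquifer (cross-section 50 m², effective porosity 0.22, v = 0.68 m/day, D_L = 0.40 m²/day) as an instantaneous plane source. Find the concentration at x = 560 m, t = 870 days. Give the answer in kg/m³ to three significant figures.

0.00416 kg/m³

For an instantaneous plane source, C(x,t) = M/(n_e·A·√(4πDt)) · exp(−(x−vt)²/(4Dt)), with n_e·A the pore (flow) area.
Plume center vt = 0.68 × 870 = 591.6 m, so the well at 560 m is 31.6 m upgradient of the peak.
√(4πDt) = 66.13 m, giving peak height M/(n_e·A·√(4πDt)) = 6.2/(0.22 × 50 × 66.13) = 0.008523 kg/m³.
(x−vt)²/(4Dt) = (-31.6)²/(4 × 0.40 × 870) = 0.7174; exp(−0.7174) = 0.4880.
C = 0.008523 × 0.4880 = 0.00416 kg/m³.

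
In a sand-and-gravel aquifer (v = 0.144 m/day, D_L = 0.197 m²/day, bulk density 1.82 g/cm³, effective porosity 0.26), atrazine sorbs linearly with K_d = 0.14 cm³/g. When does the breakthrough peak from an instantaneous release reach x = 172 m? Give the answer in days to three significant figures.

2350 days

Retardation factor R = 1 + ρ_b·K_d/n = 1 + 1.82 × 0.14/0.26 = 1.980.
Sorption retards both mechanisms: v_R = v/R = 0.07273 m/day, D_R = D/R = 0.09949 m²/day.
Peak time from v_R²t² + 2D_R t − x² = 0: t = (√(D_R² + v_R²x²) − D_R)/v_R².
√(D_R² + v_R²x²) = √(0.09949² + 0.07273² × 172²) = 12.51; v_R² = 0.005290.
t = (12.51 − 0.09949)/0.005290 = 2350 days.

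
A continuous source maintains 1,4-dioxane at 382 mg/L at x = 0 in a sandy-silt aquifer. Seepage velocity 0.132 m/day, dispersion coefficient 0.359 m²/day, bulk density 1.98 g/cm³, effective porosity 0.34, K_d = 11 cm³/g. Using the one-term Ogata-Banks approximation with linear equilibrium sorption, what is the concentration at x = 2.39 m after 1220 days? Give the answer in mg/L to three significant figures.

Retardation factor R = 1 + ρ_b·K_d/n = 1 + 1.98 × 11/0.34 = 65.06.
Sorption retards both mechanisms: v_R = v/R = 0.002029 m/day, D_R = D/R = 0.005518 m²/day.
v_R·t = 0.002029 × 1220 = 2.47538 m; 2√(D_R t) = 5.189 m; argument = (2.39 − 2.47538)/5.189 = -0.01645.
C = C₀ × ½·erfc(-0.01645) = 382 × 0.5093 = 195 mg/L.

195 mg/L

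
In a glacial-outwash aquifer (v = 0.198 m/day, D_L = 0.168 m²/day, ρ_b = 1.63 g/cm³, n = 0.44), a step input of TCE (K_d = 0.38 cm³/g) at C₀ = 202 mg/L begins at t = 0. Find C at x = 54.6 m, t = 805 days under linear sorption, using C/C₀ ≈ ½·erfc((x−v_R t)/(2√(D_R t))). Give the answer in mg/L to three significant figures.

Retardation factor R = 1 + ρ_b·K_d/n = 1 + 1.63 × 0.38/0.44 = 2.408.
Sorption retards both mechanisms: v_R = v/R = 0.08223 m/day, D_R = D/R = 0.06977 m²/day.
v_R·t = 0.08223 × 805 = 66.19515 m; 2√(D_R t) = 14.99 m; argument = (54.6 − 66.19515)/14.99 = -0.7735.
C = C₀ × ½·erfc(-0.7735) = 202 × 0.8630 = 174 mg/L.

174 mg/L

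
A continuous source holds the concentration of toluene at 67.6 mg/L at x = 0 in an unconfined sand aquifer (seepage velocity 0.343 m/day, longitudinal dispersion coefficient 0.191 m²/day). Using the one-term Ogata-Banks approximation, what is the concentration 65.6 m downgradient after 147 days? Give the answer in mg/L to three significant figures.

1.45 mg/L

For a continuous step input, C/C₀ ≈ ½·erfc((x−vt)/(2√(Dt))).
vt = 0.343 × 147 = 50.421 m and 2√(Dt) = 2√(0.191 × 147) = 10.60 m.
Argument (x−vt)/(2√(Dt)) = (65.6 − 50.421)/10.60 = 1.432; ½·erfc(1.432) = 0.02143.
C = 67.6 × 0.02143 = 1.45 mg/L.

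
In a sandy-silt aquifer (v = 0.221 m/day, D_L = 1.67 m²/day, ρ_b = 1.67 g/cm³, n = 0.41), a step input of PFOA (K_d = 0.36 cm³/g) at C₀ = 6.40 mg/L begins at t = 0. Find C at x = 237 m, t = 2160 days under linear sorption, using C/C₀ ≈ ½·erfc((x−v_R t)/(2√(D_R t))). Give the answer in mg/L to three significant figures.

1.35 mg/L

Retardation factor R = 1 + ρ_b·K_d/n = 1 + 1.67 × 0.36/0.41 = 2.466.
Sorption retards both mechanisms: v_R = v/R = 0.08962 m/day, D_R = D/R = 0.6772 m²/day.
v_R·t = 0.08962 × 2160 = 193.5792 m; 2√(D_R t) = 76.49 m; argument = (237 − 193.5792)/76.49 = 0.5677.
C = C₀ × ½·erfc(0.5677) = 6.40 × 0.2110 = 1.35 mg/L.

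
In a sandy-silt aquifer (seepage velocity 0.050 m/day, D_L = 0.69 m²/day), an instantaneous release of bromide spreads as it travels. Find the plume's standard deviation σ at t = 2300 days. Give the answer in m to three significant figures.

Dispersive spreading gives a Gaussian with σ² = 2Dt; advection only shifts the center.
σ = √(2 × 0.69 × 2300) = 56.3 m.

56.3 m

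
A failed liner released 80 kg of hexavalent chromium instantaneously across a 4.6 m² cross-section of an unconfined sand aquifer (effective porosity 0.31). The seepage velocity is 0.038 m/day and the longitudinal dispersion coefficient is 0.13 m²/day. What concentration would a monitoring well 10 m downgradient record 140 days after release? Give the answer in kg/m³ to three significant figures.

2.75 kg/m³

For an instantaneous plane source, C(x,t) = M/(n_e·A·√(4πDt)) · exp(−(x−vt)²/(4Dt)), with n_e·A the pore (flow) area.
Plume center vt = 0.038 × 140 = 5.32 m, so the well at 10 m is 4.68 m downgradient of the peak.
√(4πDt) = 15.12 m, giving peak height M/(n_e·A·√(4πDt)) = 80/(0.31 × 4.6 × 15.12) = 3.710 kg/m³.
(x−vt)²/(4Dt) = (4.68)²/(4 × 0.13 × 140) = 0.3009; exp(−0.3009) = 0.7402.
C = 3.710 × 0.7402 = 2.75 kg/m³.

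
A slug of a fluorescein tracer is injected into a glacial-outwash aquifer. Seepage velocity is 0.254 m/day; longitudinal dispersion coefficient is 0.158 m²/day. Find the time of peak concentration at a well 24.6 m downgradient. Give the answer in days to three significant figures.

For the 1D instantaneous-source solution, setting ∂C/∂t = 0 at fixed x gives v²t² + 2Dt − x² = 0, so t = (√(D² + v²x²) − D)/v².
√(D² + v²x²) = √(0.158² + 0.254² × 24.6²) = 6.250; v² = 0.064516.
t = (6.250 − 0.158)/0.064516 = 94.4 days (vs. the pure-advection estimate x/v = 96.9 d).

94.4 days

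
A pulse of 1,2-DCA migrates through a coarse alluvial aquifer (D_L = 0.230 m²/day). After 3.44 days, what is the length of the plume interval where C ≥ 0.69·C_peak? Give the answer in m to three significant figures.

The plume is Gaussian with σ = √(2Dt) = √(2 × 0.230 × 3.44) = 1.258 m.
C/C_peak = exp(−Δx²/(2σ²)) = 0.69 ⇒ Δx = σ·√(−2 ln 0.69) = 1.258 × 0.8615 = 1.084 m.
Width = 2Δx = 2.17 m.

2.17 m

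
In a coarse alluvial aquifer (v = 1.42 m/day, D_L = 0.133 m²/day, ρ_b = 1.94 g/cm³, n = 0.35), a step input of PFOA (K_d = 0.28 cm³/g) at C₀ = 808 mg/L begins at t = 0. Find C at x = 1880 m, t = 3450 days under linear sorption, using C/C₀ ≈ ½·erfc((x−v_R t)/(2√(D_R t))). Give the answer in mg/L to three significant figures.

Retardation factor R = 1 + ρ_b·K_d/n = 1 + 1.94 × 0.28/0.35 = 2.552.
Sorption retards both mechanisms: v_R = v/R = 0.5564 m/day, D_R = D/R = 0.05212 m²/day.
v_R·t = 0.5564 × 3450 = 1919.58 m; 2√(D_R t) = 26.82 m; argument = (1880 − 1919.58)/26.82 = -1.476.
C = C₀ × ½·erfc(-1.476) = 808 × 0.9816 = 793 mg/L.

793 mg/L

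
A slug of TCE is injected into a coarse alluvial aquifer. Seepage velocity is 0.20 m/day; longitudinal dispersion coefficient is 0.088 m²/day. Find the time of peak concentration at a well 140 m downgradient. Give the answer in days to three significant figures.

For the 1D instantaneous-source solution, setting ∂C/∂t = 0 at fixed x gives v²t² + 2Dt − x² = 0, so t = (√(D² + v²x²) − D)/v².
√(D² + v²x²) = √(0.088² + 0.20² × 140²) = 28.00; v² = 0.04.
t = (28.00 − 0.088)/0.04 = 698 days (vs. the pure-advection estimate x/v = 700 d).

698 days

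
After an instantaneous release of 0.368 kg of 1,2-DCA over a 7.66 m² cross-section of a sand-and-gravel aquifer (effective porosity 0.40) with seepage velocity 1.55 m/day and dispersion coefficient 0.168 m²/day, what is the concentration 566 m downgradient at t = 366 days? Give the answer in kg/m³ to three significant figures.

For an instantaneous plane source, C(x,t) = M/(n_e·A·√(4πDt)) · exp(−(x−vt)²/(4Dt)), with n_e·A the pore (flow) area.
Plume center vt = 1.55 × 366 = 567.3 m, so the well at 566 m is 1.3 m upgradient of the peak.
√(4πDt) = 27.80 m, giving peak height M/(n_e·A·√(4πDt)) = 0.368/(0.40 × 7.66 × 27.80) = 0.004320 kg/m³.
(x−vt)²/(4Dt) = (-1.3)²/(4 × 0.168 × 366) = 0.006871; exp(−0.006871) = 0.9932.
C = 0.004320 × 0.9932 = 0.00429 kg/m³.

0.00429 kg/m³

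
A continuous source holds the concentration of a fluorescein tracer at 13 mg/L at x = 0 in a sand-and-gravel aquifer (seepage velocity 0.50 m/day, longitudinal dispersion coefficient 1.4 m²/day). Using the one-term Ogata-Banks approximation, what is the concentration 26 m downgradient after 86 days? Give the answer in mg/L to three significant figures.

For a continuous step input, C/C₀ ≈ ½·erfc((x−vt)/(2√(Dt))).
vt = 0.50 × 86 = 43 m and 2√(Dt) = 2√(1.4 × 86) = 21.95 m.
Argument (x−vt)/(2√(Dt)) = (26 − 43)/21.95 = -0.7745; ½·erfc(-0.7745) = 0.8633.
C = 13 × 0.8633 = 11.2 mg/L.

11.2 mg/L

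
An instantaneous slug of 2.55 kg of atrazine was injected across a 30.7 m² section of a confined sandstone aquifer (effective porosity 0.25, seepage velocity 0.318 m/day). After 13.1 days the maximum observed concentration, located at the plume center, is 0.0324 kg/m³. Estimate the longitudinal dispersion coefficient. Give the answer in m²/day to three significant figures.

At the plume center C_max = M/(n_e·A·√(4πDt)), so D = M²/(4πt·(n_e·A·C_max)²).
n_e·A·C_max = 0.25 × 30.7 × 0.0324 = 0.2487 kg/m.
D = 2.55²/(4π × 13.1 × 0.2487²) = 0.639 m²/day.

0.639 m²/day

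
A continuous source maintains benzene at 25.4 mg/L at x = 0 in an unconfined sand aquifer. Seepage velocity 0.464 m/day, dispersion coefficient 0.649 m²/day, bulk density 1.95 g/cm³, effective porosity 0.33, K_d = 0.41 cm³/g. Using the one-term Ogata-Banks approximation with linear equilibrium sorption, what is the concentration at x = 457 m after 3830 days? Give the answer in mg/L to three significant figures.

24.1 mg/L

Retardation factor R = 1 + ρ_b·K_d/n = 1 + 1.95 × 0.41/0.33 = 3.423.
Sorption retards both mechanisms: v_R = v/R = 0.1356 m/day, D_R = D/R = 0.1896 m²/day.
v_R·t = 0.1356 × 3830 = 519.348 m; 2√(D_R t) = 53.90 m; argument = (457 − 519.348)/53.90 = -1.157.
C = C₀ × ½·erfc(-1.157) = 25.4 × 0.9491 = 24.1 mg/L.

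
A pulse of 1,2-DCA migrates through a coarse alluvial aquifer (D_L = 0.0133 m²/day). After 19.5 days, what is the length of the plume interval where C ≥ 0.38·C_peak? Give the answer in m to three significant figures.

The plume is Gaussian with σ = √(2Dt) = √(2 × 0.0133 × 19.5) = 0.7202 m.
C/C_peak = exp(−Δx²/(2σ²)) = 0.38 ⇒ Δx = σ·√(−2 ln 0.38) = 0.7202 × 1.391 = 1.002 m.
Width = 2Δx = 2.00 m.

2.00 m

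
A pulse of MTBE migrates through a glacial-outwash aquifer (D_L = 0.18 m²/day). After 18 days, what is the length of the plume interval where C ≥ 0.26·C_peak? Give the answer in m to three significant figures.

8.36 m

The plume is Gaussian with σ = √(2Dt) = √(2 × 0.18 × 18) = 2.546 m.
C/C_peak = exp(−Δx²/(2σ²)) = 0.26 ⇒ Δx = σ·√(−2 ln 0.26) = 2.546 × 1.641 = 4.178 m.
Width = 2Δx = 8.36 m.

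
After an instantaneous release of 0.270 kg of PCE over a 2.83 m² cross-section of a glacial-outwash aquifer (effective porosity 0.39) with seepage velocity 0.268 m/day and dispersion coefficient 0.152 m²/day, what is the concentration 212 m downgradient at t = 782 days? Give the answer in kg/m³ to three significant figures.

0.00625 kg/m³

For an instantaneous plane source, C(x,t) = M/(n_e·A·√(4πDt)) · exp(−(x−vt)²/(4Dt)), with n_e·A the pore (flow) area.
Plume center vt = 0.268 × 782 = 209.576 m, so the well at 212 m is 2.424 m downgradient of the peak.
√(4πDt) = 38.65 m, giving peak height M/(n_e·A·√(4πDt)) = 0.270/(0.39 × 2.83 × 38.65) = 0.006329 kg/m³.
(x−vt)²/(4Dt) = (2.424)²/(4 × 0.152 × 782) = 0.01236; exp(−0.01236) = 0.9877.
C = 0.006329 × 0.9877 = 0.00625 kg/m³.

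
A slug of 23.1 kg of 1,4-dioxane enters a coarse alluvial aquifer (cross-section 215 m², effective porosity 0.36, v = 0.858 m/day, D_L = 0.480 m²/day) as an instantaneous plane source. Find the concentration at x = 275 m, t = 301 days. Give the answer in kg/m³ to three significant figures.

0.00431 kg/m³

For an instantaneous plane source, C(x,t) = M/(n_e·A·√(4πDt)) · exp(−(x−vt)²/(4Dt)), with n_e·A the pore (flow) area.
Plume center vt = 0.858 × 301 = 258.258 m, so the well at 275 m is 16.742 m downgradient of the peak.
√(4πDt) = 42.61 m, giving peak height M/(n_e·A·√(4πDt)) = 23.1/(0.36 × 215 × 42.61) = 0.007004 kg/m³.
(x−vt)²/(4Dt) = (16.742)²/(4 × 0.480 × 301) = 0.4850; exp(−0.4850) = 0.6157.
C = 0.007004 × 0.6157 = 0.00431 kg/m³.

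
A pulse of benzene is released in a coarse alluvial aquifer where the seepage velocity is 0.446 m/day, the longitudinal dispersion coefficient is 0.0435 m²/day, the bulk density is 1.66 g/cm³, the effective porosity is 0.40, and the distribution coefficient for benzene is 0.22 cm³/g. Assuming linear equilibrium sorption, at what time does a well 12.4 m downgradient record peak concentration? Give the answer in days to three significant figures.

Retardation factor R = 1 + ρ_b·K_d/n = 1 + 1.66 × 0.22/0.40 = 1.913.
Sorption retards both mechanisms: v_R = v/R = 0.2331 m/day, D_R = D/R = 0.02274 m²/day.
Peak time from v_R²t² + 2D_R t − x² = 0: t = (√(D_R² + v_R²x²) − D_R)/v_R².
√(D_R² + v_R²x²) = √(0.02274² + 0.2331² × 12.4²) = 2.891; v_R² = 0.05434.
t = (2.891 − 0.02274)/0.05434 = 52.8 days.

52.8 days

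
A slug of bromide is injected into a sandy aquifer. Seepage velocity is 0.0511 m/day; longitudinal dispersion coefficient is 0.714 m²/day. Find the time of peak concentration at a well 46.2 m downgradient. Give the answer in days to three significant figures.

671 days

For the 1D instantaneous-source solution, setting ∂C/∂t = 0 at fixed x gives v²t² + 2Dt − x² = 0, so t = (√(D² + v²x²) − D)/v².
√(D² + v²x²) = √(0.714² + 0.0511² × 46.2²) = 2.466; v² = 0.00261121.
t = (2.466 − 0.714)/0.00261121 = 671 days (vs. the pure-advection estimate x/v = 904 d).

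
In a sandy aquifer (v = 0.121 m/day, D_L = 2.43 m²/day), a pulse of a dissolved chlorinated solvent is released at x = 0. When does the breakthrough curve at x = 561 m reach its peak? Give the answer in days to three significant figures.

For the 1D instantaneous-source solution, setting ∂C/∂t = 0 at fixed x gives v²t² + 2Dt − x² = 0, so t = (√(D² + v²x²) − D)/v².
√(D² + v²x²) = √(2.43² + 0.121² × 561²) = 67.92; v² = 0.014641.
t = (67.92 − 2.43)/0.014641 = 4470 days (vs. the pure-advection estimate x/v = 4640 d).

4470 days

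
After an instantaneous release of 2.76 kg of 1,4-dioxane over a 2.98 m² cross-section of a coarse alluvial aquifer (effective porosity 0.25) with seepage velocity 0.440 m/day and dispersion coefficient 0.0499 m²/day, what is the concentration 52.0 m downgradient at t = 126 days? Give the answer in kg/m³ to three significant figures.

For an instantaneous plane source, C(x,t) = M/(n_e·A·√(4πDt)) · exp(−(x−vt)²/(4Dt)), with n_e·A the pore (flow) area.
Plume center vt = 0.440 × 126 = 55.44 m, so the well at 52.0 m is 3.44 m upgradient of the peak.
√(4πDt) = 8.889 m, giving peak height M/(n_e·A·√(4πDt)) = 2.76/(0.25 × 2.98 × 8.889) = 0.4168 kg/m³.
(x−vt)²/(4Dt) = (-3.44)²/(4 × 0.0499 × 126) = 0.4705; exp(−0.4705) = 0.6247.
C = 0.4168 × 0.6247 = 0.260 kg/m³.

0.260 kg/m³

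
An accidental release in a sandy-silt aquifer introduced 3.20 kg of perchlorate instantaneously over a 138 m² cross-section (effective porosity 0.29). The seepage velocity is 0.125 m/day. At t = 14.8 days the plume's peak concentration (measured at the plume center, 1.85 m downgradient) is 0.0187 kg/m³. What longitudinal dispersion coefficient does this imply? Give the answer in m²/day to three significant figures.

0.0983 m²/day

At the plume center C_max = M/(n_e·A·√(4πDt)), so D = M²/(4πt·(n_e·A·C_max)²).
n_e·A·C_max = 0.29 × 138 × 0.0187 = 0.7484 kg/m.
D = 3.20²/(4π × 14.8 × 0.7484²) = 0.0983 m²/day.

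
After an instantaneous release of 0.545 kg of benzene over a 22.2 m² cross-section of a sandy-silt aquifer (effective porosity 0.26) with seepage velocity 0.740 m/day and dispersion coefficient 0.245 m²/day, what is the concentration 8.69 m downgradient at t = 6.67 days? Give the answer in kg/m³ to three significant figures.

0.00241 kg/m³

For an instantaneous plane source, C(x,t) = M/(n_e·A·√(4πDt)) · exp(−(x−vt)²/(4Dt)), with n_e·A the pore (flow) area.
Plume center vt = 0.740 × 6.67 = 4.9358 m, so the well at 8.69 m is 3.7542 m downgradient of the peak.
√(4πDt) = 4.532 m, giving peak height M/(n_e·A·√(4πDt)) = 0.545/(0.26 × 22.2 × 4.532) = 0.02083 kg/m³.
(x−vt)²/(4Dt) = (3.7542)²/(4 × 0.245 × 6.67) = 2.156; exp(−2.156) = 0.1158.
C = 0.02083 × 0.1158 = 0.00241 kg/m³.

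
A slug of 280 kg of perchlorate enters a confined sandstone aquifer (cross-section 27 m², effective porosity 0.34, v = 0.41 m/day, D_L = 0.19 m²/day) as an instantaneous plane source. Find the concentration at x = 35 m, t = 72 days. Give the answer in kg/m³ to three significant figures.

For an instantaneous plane source, C(x,t) = M/(n_e·A·√(4πDt)) · exp(−(x−vt)²/(4Dt)), with n_e·A the pore (flow) area.
Plume center vt = 0.41 × 72 = 29.52 m, so the well at 35 m is 5.48 m downgradient of the peak.
√(4πDt) = 13.11 m, giving peak height M/(n_e·A·√(4πDt)) = 280/(0.34 × 27 × 13.11) = 2.327 kg/m³.
(x−vt)²/(4Dt) = (5.48)²/(4 × 0.19 × 72) = 0.5488; exp(−0.5488) = 0.5776.
C = 2.327 × 0.5776 = 1.34 kg/m³.

1.34 kg/m³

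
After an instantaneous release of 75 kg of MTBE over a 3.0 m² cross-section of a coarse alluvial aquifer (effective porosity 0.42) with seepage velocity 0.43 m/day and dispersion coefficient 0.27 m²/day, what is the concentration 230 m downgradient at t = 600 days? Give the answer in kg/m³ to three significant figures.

For an instantaneous plane source, C(x,t) = M/(n_e·A·√(4πDt)) · exp(−(x−vt)²/(4Dt)), with n_e·A the pore (flow) area.
Plume center vt = 0.43 × 600 = 258 m, so the well at 230 m is 28 m upgradient of the peak.
√(4πDt) = 45.12 m, giving peak height M/(n_e·A·√(4πDt)) = 75/(0.42 × 3.0 × 45.12) = 1.319 kg/m³.
(x−vt)²/(4Dt) = (-28)²/(4 × 0.27 × 600) = 1.210; exp(−1.210) = 0.2982.
C = 1.319 × 0.2982 = 0.393 kg/m³.

0.393 kg/m³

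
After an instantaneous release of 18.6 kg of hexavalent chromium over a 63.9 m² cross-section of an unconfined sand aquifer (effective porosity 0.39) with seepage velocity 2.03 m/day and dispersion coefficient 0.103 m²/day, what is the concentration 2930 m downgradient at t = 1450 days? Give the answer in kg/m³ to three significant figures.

0.0127 kg/m³

For an instantaneous plane source, C(x,t) = M/(n_e·A·√(4πDt)) · exp(−(x−vt)²/(4Dt)), with n_e·A the pore (flow) area.
Plume center vt = 2.03 × 1450 = 2943.5 m, so the well at 2930 m is 13.5 m upgradient of the peak.
√(4πDt) = 43.32 m, giving peak height M/(n_e·A·√(4πDt)) = 18.6/(0.39 × 63.9 × 43.32) = 0.01723 kg/m³.
(x−vt)²/(4Dt) = (-13.5)²/(4 × 0.103 × 1450) = 0.3051; exp(−0.3051) = 0.7370.
C = 0.01723 × 0.7370 = 0.0127 kg/m³.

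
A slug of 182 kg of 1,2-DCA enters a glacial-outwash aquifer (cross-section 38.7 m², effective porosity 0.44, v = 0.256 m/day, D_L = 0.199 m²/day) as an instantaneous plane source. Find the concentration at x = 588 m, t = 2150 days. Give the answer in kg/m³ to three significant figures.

For an instantaneous plane source, C(x,t) = M/(n_e·A·√(4πDt)) · exp(−(x−vt)²/(4Dt)), with n_e·A the pore (flow) area.
Plume center vt = 0.256 × 2150 = 550.4 m, so the well at 588 m is 37.6 m downgradient of the peak.
√(4πDt) = 73.32 m, giving peak height M/(n_e·A·√(4πDt)) = 182/(0.44 × 38.7 × 73.32) = 0.1458 kg/m³.
(x−vt)²/(4Dt) = (37.6)²/(4 × 0.199 × 2150) = 0.8261; exp(−0.8261) = 0.4378.
C = 0.1458 × 0.4378 = 0.0638 kg/m³.

0.0638 kg/m³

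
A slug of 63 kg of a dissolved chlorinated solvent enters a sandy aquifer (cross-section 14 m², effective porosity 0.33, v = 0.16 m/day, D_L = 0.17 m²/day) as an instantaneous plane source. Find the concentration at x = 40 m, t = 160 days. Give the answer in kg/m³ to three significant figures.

For an instantaneous plane source, C(x,t) = M/(n_e·A·√(4πDt)) · exp(−(x−vt)²/(4Dt)), with n_e·A the pore (flow) area.
Plume center vt = 0.16 × 160 = 25.6 m, so the well at 40 m is 14.4 m downgradient of the peak.
√(4πDt) = 18.49 m, giving peak height M/(n_e·A·√(4πDt)) = 63/(0.33 × 14 × 18.49) = 0.7375 kg/m³.
(x−vt)²/(4Dt) = (14.4)²/(4 × 0.17 × 160) = 1.906; exp(−1.906) = 0.1487.
C = 0.7375 × 0.1487 = 0.110 kg/m³.

0.110 kg/m³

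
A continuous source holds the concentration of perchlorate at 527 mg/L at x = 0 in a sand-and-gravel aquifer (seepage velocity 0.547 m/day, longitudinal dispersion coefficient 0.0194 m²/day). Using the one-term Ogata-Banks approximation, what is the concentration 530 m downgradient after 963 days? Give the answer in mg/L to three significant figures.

157 mg/L

For a continuous step input, C/C₀ ≈ ½·erfc((x−vt)/(2√(Dt))).
vt = 0.547 × 963 = 526.761 m and 2√(Dt) = 2√(0.0194 × 963) = 8.645 m.
Argument (x−vt)/(2√(Dt)) = (530 − 526.761)/8.645 = 0.3747; ½·erfc(0.3747) = 0.2981.
C = 527 × 0.2981 = 157 mg/L.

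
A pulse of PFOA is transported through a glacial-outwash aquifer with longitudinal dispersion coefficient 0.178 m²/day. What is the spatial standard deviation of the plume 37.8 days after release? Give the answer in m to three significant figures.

Dispersive spreading gives a Gaussian with σ² = 2Dt; advection only shifts the center.
σ = √(2 × 0.178 × 37.8) = 3.67 m.

3.67 m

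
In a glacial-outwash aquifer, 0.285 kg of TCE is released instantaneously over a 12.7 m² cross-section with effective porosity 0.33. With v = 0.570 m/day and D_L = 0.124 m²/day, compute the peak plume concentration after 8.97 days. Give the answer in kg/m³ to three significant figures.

The peak of an instantaneous 1D plume sits at x = vt; there the Gaussian factor is 1 and C_max = M/(n_e·A·√(4πDt)), where n_e·A is the pore area the mass is dissolved in.
√(4πDt) = √(4π × 0.124 × 8.97) = 3.739 m, so C_max = 0.285/(0.33 × 12.7 × 3.739) = 0.0182 kg/m³.

0.0182 kg/m³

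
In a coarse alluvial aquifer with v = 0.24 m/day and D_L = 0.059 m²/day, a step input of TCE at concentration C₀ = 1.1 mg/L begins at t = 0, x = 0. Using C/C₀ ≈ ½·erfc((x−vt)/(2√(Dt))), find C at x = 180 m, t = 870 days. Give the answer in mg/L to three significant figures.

1.10 mg/L

For a continuous step input, C/C₀ ≈ ½·erfc((x−vt)/(2√(Dt))).
vt = 0.24 × 870 = 208.8 m and 2√(Dt) = 2√(0.059 × 870) = 14.33 m.
Argument (x−vt)/(2√(Dt)) = (180 − 208.8)/14.33 = -2.010; ½·erfc(-2.010) = 0.9978.
C = 1.1 × 0.9978 = 1.10 mg/L.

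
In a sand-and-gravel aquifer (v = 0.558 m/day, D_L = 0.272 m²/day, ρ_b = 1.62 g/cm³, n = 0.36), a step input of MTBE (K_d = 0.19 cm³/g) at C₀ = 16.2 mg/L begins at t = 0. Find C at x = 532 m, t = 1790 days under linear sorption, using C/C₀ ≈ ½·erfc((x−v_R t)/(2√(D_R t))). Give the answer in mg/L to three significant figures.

9.89 mg/L

Retardation factor R = 1 + ρ_b·K_d/n = 1 + 1.62 × 0.19/0.36 = 1.855.
Sorption retards both mechanisms: v_R = v/R = 0.3008 m/day, D_R = D/R = 0.1466 m²/day.
v_R·t = 0.3008 × 1790 = 538.432 m; 2√(D_R t) = 32.40 m; argument = (532 − 538.432)/32.40 = -0.1985.
C = C₀ × ½·erfc(-0.1985) = 16.2 × 0.6105 = 9.89 mg/L.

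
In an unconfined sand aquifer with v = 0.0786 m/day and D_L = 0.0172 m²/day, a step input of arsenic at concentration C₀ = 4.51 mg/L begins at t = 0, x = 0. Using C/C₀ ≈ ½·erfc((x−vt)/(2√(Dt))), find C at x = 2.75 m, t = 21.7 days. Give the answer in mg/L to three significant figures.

0.511 mg/L

For a continuous step input, C/C₀ ≈ ½·erfc((x−vt)/(2√(Dt))).
vt = 0.0786 × 21.7 = 1.70562 m and 2√(Dt) = 2√(0.0172 × 21.7) = 1.222 m.
Argument (x−vt)/(2√(Dt)) = (2.75 − 1.70562)/1.222 = 0.8546; ½·erfc(0.8546) = 0.1134.
C = 4.51 × 0.1134 = 0.511 mg/L.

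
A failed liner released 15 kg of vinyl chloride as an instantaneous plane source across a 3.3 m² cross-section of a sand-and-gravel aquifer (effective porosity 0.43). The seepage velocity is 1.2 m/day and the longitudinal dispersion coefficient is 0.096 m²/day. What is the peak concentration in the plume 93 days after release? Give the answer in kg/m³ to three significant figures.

0.998 kg/m³

The peak of an instantaneous 1D plume sits at x = vt; there the Gaussian factor is 1 and C_max = M/(n_e·A·√(4πDt)), where n_e·A is the pore area the mass is dissolved in.
√(4πDt) = √(4π × 0.096 × 93) = 10.59 m, so C_max = 15/(0.43 × 3.3 × 10.59) = 0.998 kg/m³.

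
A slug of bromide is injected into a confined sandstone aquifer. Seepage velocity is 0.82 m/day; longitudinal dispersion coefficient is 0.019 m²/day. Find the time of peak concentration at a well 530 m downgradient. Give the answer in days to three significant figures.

646 days

For the 1D instantaneous-source solution, setting ∂C/∂t = 0 at fixed x gives v²t² + 2Dt − x² = 0, so t = (√(D² + v²x²) − D)/v².
√(D² + v²x²) = √(0.019² + 0.82² × 530²) = 434.6; v² = 0.6724.
t = (434.6 − 0.019)/0.6724 = 646 days (vs. the pure-advection estimate x/v = 646 d).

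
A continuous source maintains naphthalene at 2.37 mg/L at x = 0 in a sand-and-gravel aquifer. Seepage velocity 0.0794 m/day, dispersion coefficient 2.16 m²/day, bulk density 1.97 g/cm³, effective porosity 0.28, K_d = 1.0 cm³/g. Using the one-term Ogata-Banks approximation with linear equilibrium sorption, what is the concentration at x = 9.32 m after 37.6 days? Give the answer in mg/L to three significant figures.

Retardation factor R = 1 + ρ_b·K_d/n = 1 + 1.97 × 1.0/0.28 = 8.036.
Sorption retards both mechanisms: v_R = v/R = 0.009881 m/day, D_R = D/R = 0.2688 m²/day.
v_R·t = 0.009881 × 37.6 = 0.3715256 m; 2√(D_R t) = 6.358 m; argument = (9.32 − 0.3715256)/6.358 = 1.407.
C = C₀ × ½·erfc(1.407) = 2.37 × 0.02331 = 0.0552 mg/L.

0.0552 mg/L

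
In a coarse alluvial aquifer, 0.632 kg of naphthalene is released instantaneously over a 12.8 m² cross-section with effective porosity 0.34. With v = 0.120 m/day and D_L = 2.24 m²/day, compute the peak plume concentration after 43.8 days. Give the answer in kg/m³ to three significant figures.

The peak of an instantaneous 1D plume sits at x = vt; there the Gaussian factor is 1 and C_max = M/(n_e·A·√(4πDt)), where n_e·A is the pore area the mass is dissolved in.
√(4πDt) = √(4π × 2.24 × 43.8) = 35.11 m, so C_max = 0.632/(0.34 × 12.8 × 35.11) = 0.00414 kg/m³.

0.00414 kg/m³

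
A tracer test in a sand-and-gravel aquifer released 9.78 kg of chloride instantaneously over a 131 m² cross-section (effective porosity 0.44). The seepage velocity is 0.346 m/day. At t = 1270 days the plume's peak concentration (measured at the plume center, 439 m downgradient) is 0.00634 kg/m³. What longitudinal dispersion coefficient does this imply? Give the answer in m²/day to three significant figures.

At the plume center C_max = M/(n_e·A·√(4πDt)), so D = M²/(4πt·(n_e·A·C_max)²).
n_e·A·C_max = 0.44 × 131 × 0.00634 = 0.3654 kg/m.
D = 9.78²/(4π × 1270 × 0.3654²) = 0.0449 m²/day.

0.0449 m²/day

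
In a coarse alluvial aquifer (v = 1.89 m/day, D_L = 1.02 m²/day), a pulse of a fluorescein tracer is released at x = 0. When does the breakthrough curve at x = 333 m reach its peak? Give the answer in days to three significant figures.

For the 1D instantaneous-source solution, setting ∂C/∂t = 0 at fixed x gives v²t² + 2Dt − x² = 0, so t = (√(D² + v²x²) − D)/v².
√(D² + v²x²) = √(1.02² + 1.89² × 333²) = 629.4; v² = 3.5721.
t = (629.4 − 1.02)/3.5721 = 176 days (vs. the pure-advection estimate x/v = 176 d).

176 days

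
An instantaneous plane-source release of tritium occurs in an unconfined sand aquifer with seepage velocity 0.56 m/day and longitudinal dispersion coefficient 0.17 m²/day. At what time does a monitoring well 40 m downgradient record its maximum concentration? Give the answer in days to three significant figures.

For the 1D instantaneous-source solution, setting ∂C/∂t = 0 at fixed x gives v²t² + 2Dt − x² = 0, so t = (√(D² + v²x²) − D)/v².
√(D² + v²x²) = √(0.17² + 0.56² × 40²) = 22.40; v² = 0.3136.
t = (22.40 − 0.17)/0.3136 = 70.9 days (vs. the pure-advection estimate x/v = 71.4 d).

70.9 days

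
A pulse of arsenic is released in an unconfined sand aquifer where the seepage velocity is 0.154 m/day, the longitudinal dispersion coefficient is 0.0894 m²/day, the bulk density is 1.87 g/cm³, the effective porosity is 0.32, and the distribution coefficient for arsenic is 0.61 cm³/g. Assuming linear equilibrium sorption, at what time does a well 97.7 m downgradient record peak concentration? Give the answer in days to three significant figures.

2880 days

Retardation factor R = 1 + ρ_b·K_d/n = 1 + 1.87 × 0.61/0.32 = 4.565.
Sorption retards both mechanisms: v_R = v/R = 0.03373 m/day, D_R = D/R = 0.01958 m²/day.
Peak time from v_R²t² + 2D_R t − x² = 0: t = (√(D_R² + v_R²x²) − D_R)/v_R².
√(D_R² + v_R²x²) = √(0.01958² + 0.03373² × 97.7²) = 3.295; v_R² = 0.001138.
t = (3.295 − 0.01958)/0.001138 = 2880 days.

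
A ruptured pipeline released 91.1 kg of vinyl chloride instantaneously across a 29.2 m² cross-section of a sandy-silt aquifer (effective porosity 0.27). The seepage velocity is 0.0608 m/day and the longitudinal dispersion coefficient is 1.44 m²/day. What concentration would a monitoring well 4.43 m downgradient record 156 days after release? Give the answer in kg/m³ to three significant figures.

For an instantaneous plane source, C(x,t) = M/(n_e·A·√(4πDt)) · exp(−(x−vt)²/(4Dt)), with n_e·A the pore (flow) area.
Plume center vt = 0.0608 × 156 = 9.4848 m, so the well at 4.43 m is 5.0548 m upgradient of the peak.
√(4πDt) = 53.13 m, giving peak height M/(n_e·A·√(4πDt)) = 91.1/(0.27 × 29.2 × 53.13) = 0.2175 kg/m³.
(x−vt)²/(4Dt) = (-5.0548)²/(4 × 1.44 × 156) = 0.02844; exp(−0.02844) = 0.9720.
C = 0.2175 × 0.9720 = 0.211 kg/m³.

0.211 kg/m³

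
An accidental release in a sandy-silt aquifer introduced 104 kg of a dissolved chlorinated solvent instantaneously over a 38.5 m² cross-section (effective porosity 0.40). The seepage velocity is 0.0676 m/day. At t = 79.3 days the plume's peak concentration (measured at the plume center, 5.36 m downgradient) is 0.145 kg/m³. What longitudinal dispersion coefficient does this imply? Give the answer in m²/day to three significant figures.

At the plume center C_max = M/(n_e·A·√(4πDt)), so D = M²/(4πt·(n_e·A·C_max)²).
n_e·A·C_max = 0.40 × 38.5 × 0.145 = 2.233 kg/m.
D = 104²/(4π × 79.3 × 2.233²) = 2.18 m²/day.

2.18 m²/day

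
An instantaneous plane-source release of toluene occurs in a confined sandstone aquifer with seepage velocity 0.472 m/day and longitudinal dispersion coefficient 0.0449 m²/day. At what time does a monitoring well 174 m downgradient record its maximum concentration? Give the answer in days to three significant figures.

For the 1D instantaneous-source solution, setting ∂C/∂t = 0 at fixed x gives v²t² + 2Dt − x² = 0, so t = (√(D² + v²x²) − D)/v².
√(D² + v²x²) = √(0.0449² + 0.472² × 174²) = 82.13; v² = 0.222784.
t = (82.13 − 0.0449)/0.222784 = 368 days (vs. the pure-advection estimate x/v = 369 d).

368 days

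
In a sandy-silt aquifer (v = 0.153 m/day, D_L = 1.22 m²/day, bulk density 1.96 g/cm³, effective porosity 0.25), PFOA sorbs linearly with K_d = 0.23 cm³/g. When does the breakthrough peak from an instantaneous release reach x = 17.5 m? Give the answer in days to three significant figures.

Retardation factor R = 1 + ρ_b·K_d/n = 1 + 1.96 × 0.23/0.25 = 2.803.
Sorption retards both mechanisms: v_R = v/R = 0.05458 m/day, D_R = D/R = 0.4352 m²/day.
Peak time from v_R²t² + 2D_R t − x² = 0: t = (√(D_R² + v_R²x²) − D_R)/v_R².
√(D_R² + v_R²x²) = √(0.4352² + 0.05458² × 17.5²) = 1.050; v_R² = 0.002979.
t = (1.050 − 0.4352)/0.002979 = 206 days.

206 days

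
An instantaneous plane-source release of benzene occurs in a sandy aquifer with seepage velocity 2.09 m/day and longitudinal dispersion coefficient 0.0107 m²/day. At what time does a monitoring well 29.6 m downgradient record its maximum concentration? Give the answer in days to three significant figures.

For the 1D instantaneous-source solution, setting ∂C/∂t = 0 at fixed x gives v²t² + 2Dt − x² = 0, so t = (√(D² + v²x²) − D)/v².
√(D² + v²x²) = √(0.0107² + 2.09² × 29.6²) = 61.86; v² = 4.3681.
t = (61.86 − 0.0107)/4.3681 = 14.2 days (vs. the pure-advection estimate x/v = 14.2 d).

14.2 days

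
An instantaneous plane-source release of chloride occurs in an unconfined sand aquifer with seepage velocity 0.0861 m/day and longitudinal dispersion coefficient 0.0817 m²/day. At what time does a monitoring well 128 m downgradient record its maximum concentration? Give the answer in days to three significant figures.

For the 1D instantaneous-source solution, setting ∂C/∂t = 0 at fixed x gives v²t² + 2Dt − x² = 0, so t = (√(D² + v²x²) − D)/v².
√(D² + v²x²) = √(0.0817² + 0.0861² × 128²) = 11.02; v² = 0.00741321.
t = (11.02 − 0.0817)/0.00741321 = 1480 days (vs. the pure-advection estimate x/v = 1490 d).

1480 days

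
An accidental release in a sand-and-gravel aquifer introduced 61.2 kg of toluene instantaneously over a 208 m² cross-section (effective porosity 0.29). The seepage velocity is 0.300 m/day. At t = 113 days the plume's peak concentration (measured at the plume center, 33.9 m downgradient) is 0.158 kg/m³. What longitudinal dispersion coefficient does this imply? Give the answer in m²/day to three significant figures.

At the plume center C_max = M/(n_e·A·√(4πDt)), so D = M²/(4πt·(n_e·A·C_max)²).
n_e·A·C_max = 0.29 × 208 × 0.158 = 9.531 kg/m.
D = 61.2²/(4π × 113 × 9.531²) = 0.0290 m²/day.

0.0290 m²/day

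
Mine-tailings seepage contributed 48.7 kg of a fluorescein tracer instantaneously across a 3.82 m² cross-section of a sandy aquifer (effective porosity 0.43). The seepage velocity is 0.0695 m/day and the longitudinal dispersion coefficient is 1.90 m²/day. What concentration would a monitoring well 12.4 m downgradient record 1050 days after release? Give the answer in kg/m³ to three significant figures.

For an instantaneous plane source, C(x,t) = M/(n_e·A·√(4πDt)) · exp(−(x−vt)²/(4Dt)), with n_e·A the pore (flow) area.
Plume center vt = 0.0695 × 1050 = 72.975 m, so the well at 12.4 m is 60.575 m upgradient of the peak.
√(4πDt) = 158.3 m, giving peak height M/(n_e·A·√(4πDt)) = 48.7/(0.43 × 3.82 × 158.3) = 0.1873 kg/m³.
(x−vt)²/(4Dt) = (-60.575)²/(4 × 1.90 × 1050) = 0.4598; exp(−0.4598) = 0.6314.
C = 0.1873 × 0.6314 = 0.118 kg/m³.

0.118 kg/m³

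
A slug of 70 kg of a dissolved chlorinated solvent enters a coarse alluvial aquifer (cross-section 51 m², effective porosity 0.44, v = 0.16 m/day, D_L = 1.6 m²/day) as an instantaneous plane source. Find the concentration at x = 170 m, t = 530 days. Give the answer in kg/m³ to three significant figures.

0.00356 kg/m³

For an instantaneous plane source, C(x,t) = M/(n_e·A·√(4πDt)) · exp(−(x−vt)²/(4Dt)), with n_e·A the pore (flow) area.
Plume center vt = 0.16 × 530 = 84.8 m, so the well at 170 m is 85.2 m downgradient of the peak.
√(4πDt) = 103.2 m, giving peak height M/(n_e·A·√(4πDt)) = 70/(0.44 × 51 × 103.2) = 0.03023 kg/m³.
(x−vt)²/(4Dt) = (85.2)²/(4 × 1.6 × 530) = 2.140; exp(−2.140) = 0.1177.
C = 0.03023 × 0.1177 = 0.00356 kg/m³.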